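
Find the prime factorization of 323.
17 × 19

Divide by primes starting from smallest:
323 ÷ 17 = 19
19 ÷ 19 = 1

323 = 17 × 19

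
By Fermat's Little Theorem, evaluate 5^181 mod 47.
By Fermat: 5^{46} ≡ 1 (mod 47). 181 = 3×46 + 43. So 5^{181} ≡ 5^{43} ≡ 44 (mod 47)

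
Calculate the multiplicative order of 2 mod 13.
Powers of 2 mod 13: 2^1≡2, 2^2≡4, 2^3≡8, 2^4≡3, 2^5≡6, 2^6≡12, 2^7≡11, 2^8≡9, 2^9≡5, 2^10≡10, 2^11≡7, 2^12≡1. Order = 12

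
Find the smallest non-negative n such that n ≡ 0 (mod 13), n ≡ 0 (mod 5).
0

Using the Chinese Remainder Theorem:
M = product of moduli = 65
For equation 1: M_1 = 5, 5 ≡ 5 (mod 13), inverse of 5 mod 13 is 8 (check: 5 × 8 = 40 ≡ 1 (mod 13))
For equation 2: M_2 = 13, 13 ≡ 3 (mod 5), inverse of 13 mod 5 is 2 (check: 3 × 2 = 6 ≡ 1 (mod 5))
Combine: n ≡ Σ r_i×M_i×(M_i⁻¹ mod m_i) = 0×5×8 + 0×13×2 = 0 + 0 = 0
0 mod 65 = 0
n ≡ 0 (mod 65)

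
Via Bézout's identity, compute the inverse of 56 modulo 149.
Extended GCD: 56(8) + 149(-3) = 1. So 56^(-1) ≡ 8 ≡ 8 (mod 149). Verify: 56 × 8 = 448 ≡ 1 (mod 149)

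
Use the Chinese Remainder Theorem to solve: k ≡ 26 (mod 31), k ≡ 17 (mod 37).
646

Using the Chinese Remainder Theorem:
M = product of moduli = 1147
For equation 1: M_1 = 37, 37 ≡ 6 (mod 31), inverse of 37 mod 31 is 26 (check: 6 × 26 = 156 ≡ 1 (mod 31))
For equation 2: M_2 = 31, 31 ≡ 31 (mod 37), inverse of 31 mod 37 is 6 (check: 31 × 6 = 186 ≡ 1 (mod 37))
Combine: k ≡ Σ r_i×M_i×(M_i⁻¹ mod m_i) = 26×37×26 + 17×31×6 = 25012 + 3162 = 28174
28174 mod 1147 = 646
k ≡ 646 (mod 1147)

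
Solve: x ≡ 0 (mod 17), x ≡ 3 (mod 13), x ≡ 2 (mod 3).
M = 17 × 13 × 3 = 663. M₁ = 39, y₁ ≡ 7 (mod 17). M₂ = 51, y₂ ≡ 12 (mod 13). M₃ = 221, y₃ ≡ 2 (mod 3). x = 0×39×7 + 3×51×12 + 2×221×2 ≡ 68 (mod 663)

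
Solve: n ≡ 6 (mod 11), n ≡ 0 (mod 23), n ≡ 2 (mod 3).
M = 11 × 23 × 3 = 759. M₁ = 69, y₁ ≡ 4 (mod 11). M₂ = 33, y₂ ≡ 7 (mod 23). M₃ = 253, y₃ ≡ 1 (mod 3). n = 6×69×4 + 0×33×7 + 2×253×1 ≡ 644 (mod 759)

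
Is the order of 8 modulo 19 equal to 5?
No, the actual order is 6, not 5.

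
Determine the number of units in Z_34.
16

Prime factorization: 34 = 2 × 17
Using the formula φ(n) = n × Π(1 - 1/p) for each prime factor p:
φ(34) = 34 × (1 - 1/2) × (1 - 1/17)
φ(34) = 16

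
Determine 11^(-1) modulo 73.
11^(-1) ≡ 20 (mod 73). Verification: 11 × 20 = 220 ≡ 1 (mod 73)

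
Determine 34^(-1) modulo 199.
34^(-1) ≡ 41 (mod 199). Verification: 34 × 41 = 1394 ≡ 1 (mod 199)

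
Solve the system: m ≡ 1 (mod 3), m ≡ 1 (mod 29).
M = 3 × 29 = 87. M₁ = 29, y₁ ≡ 2 (mod 3). M₂ = 3, y₂ ≡ 10 (mod 29). m = 1×29×2 + 1×3×10 ≡ 1 (mod 87)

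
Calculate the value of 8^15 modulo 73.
Using repeated squaring. 15 = 8 + 4 + 2 + 1 (binary 1111). Repeated squaring mod 73: 8^1 ≡ 8; 8^2 ≡ 8² = 64 ≡ 64; 8^4 ≡ 64² = 4096 ≡ 8; 8^8 ≡ 8² = 64 ≡ 64. Multiply: 8^15 = 8^8 × 8^4 × 8^2 × 8^1 ≡ 64 × 8 × 64 × 8 (mod 73): 64 × 8 = 512 ≡ 1; 1 × 64 = 64 ≡ 64; 64 × 8 = 512 ≡ 1. So 8^15 ≡ 1 (mod 73).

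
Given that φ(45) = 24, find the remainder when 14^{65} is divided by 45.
By Euler: 14^{24} ≡ 1 (mod 45) since gcd(14, 45) = 1. 65 = 2×24 + 17. So 14^{65} ≡ 14^{17} ≡ 29 (mod 45)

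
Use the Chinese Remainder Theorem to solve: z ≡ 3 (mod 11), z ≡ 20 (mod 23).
M = 11 × 23 = 253. M₁ = 23, y₁ ≡ 1 (mod 11). M₂ = 11, y₂ ≡ 21 (mod 23). z = 3×23×1 + 20×11×21 ≡ 135 (mod 253)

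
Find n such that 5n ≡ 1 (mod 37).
5^(-1) ≡ 15 (mod 37). Verification: 5 × 15 = 75 ≡ 1 (mod 37)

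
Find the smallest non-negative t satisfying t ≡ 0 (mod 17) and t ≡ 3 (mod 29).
M = 17 × 29 = 493. M₁ = 29, y₁ ≡ 10 (mod 17). M₂ = 17, y₂ ≡ 12 (mod 29). t = 0×29×10 + 3×17×12 ≡ 119 (mod 493)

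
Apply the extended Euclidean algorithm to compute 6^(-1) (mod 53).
Extended GCD: 6(9) + 53(-1) = 1. So 6^(-1) ≡ 9 ≡ 9 (mod 53). Verify: 6 × 9 = 54 ≡ 1 (mod 53)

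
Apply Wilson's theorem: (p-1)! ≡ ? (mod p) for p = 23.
By Wilson's theorem, (22)! ≡ -1 ≡ 22 (mod 23)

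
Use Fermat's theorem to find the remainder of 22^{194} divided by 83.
29

By Fermat's Little Theorem, a^(p-1) ≡ 1 (mod p) for prime p and gcd(a, p) = 1
Here p = 83, so 22^82 ≡ 1 (mod 83)
We can reduce the exponent: 194 mod 82 = 30
So 22^194 ≡ 22^30 (mod 83)
Computing: 22^30 mod 83 = 29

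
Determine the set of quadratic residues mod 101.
QRs mod 101: {1, 4, 5, 6, 9, 13, 14, 16, 17, 19, 20, 21, 22, 23, 24, 25, 30, 31, 33, 36, 37, 43, 45, 47, 49, 52, 54, 56, 58, 64, 65, 68, 70, 71, 76, 77, 78, 79, 80, 81, 82, 84, 85, 87, 88, 92, 95, 96, 97, 100}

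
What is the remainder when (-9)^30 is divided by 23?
Using Fermat: (-9)^{22} ≡ 1 (mod 23). 30 ≡ 8 (mod 22). So (-9)^{30} ≡ (-9)^{8} ≡ 13 (mod 23)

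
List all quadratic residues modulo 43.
QRs mod 43: {1, 4, 6, 9, 10, 11, 13, 14, 15, 16, 17, 21, 23, 24, 25, 31, 35, 36, 38, 40, 41}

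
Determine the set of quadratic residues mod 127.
QRs mod 127: {1, 2, 4, 8, 9, 11, 13, 15, 16, 17, 18, 19, 21, 22, 25, 26, 30, 31, 32, 34, 35, 36, 37, 38, 41, 42, 44, 47, 49, 50, 52, 60, 61, 62, 64, 68, 69, 70, 71, 72, 73, 74, 76, 79, 81, 82, 84, 87, 88, 94, 98, 99, 100, 103, 104, 107, 113, 115, 117, 120, 121, 122, 124}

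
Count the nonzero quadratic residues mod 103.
For prime 103, there are (p-1)/2 = (103-1)/2 = 51 quadratic residues (excluding 0).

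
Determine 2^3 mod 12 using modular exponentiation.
3 = 2 + 1 (binary 11). Repeated squaring mod 12: 2^1 ≡ 2; 2^2 ≡ 2² = 4 ≡ 4. Multiply: 2^3 = 2^2 × 2^1 ≡ 4 × 2 (mod 12): 4 × 2 = 8 ≡ 8. So 2^3 ≡ 8 (mod 12).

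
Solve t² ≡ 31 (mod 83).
The square roots of 31 mod 83 are 23 and 60. Verify: 23² = 529 ≡ 31 (mod 83)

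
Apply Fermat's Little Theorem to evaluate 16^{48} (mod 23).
9

By Fermat's Little Theorem, a^(p-1) ≡ 1 (mod p) for prime p and gcd(a, p) = 1
Here p = 23, so 16^22 ≡ 1 (mod 23)
We can reduce the exponent: 48 mod 22 = 4
So 16^48 ≡ 16^4 (mod 23)
Computing: 16^4 mod 23 = 9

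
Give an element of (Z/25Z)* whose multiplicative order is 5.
6 has order 5 mod 25 since 6^{5} ≡ 1 (mod 25) and no smaller power works.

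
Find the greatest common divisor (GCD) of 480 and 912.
48

Using the Euclidean algorithm:
480 = 0 × 912 + 480
912 = 1 × 480 + 432
480 = 1 × 432 + 48
432 = 9 × 48 + 0

GCD(480, 912) = 48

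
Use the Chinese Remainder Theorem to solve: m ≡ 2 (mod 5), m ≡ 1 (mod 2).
M = 5 × 2 = 10. M₁ = 2, y₁ ≡ 3 (mod 5). M₂ = 5, y₂ ≡ 1 (mod 2). m = 2×2×3 + 1×5×1 ≡ 7 (mod 10)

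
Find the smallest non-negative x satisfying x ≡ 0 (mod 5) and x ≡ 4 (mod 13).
M = 5 × 13 = 65. M₁ = 13, y₁ ≡ 2 (mod 5). M₂ = 5, y₂ ≡ 8 (mod 13). x = 0×13×2 + 4×5×8 ≡ 30 (mod 65)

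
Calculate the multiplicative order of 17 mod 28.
Powers of 17 mod 28: 17^1≡17, 17^2≡9, 17^3≡13, 17^4≡25, 17^5≡5, 17^6≡1. Order = 6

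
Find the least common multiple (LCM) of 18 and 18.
18

First find GCD(18, 18) using the Euclidean algorithm:
18 = 1 × 18 + 0
GCD(18, 18) = 18

LCM formula: LCM(a, b) = (a × b) / GCD(a, b)
LCM(18, 18) = (18 × 18) / 18
LCM(18, 18) = 324 / 18
LCM(18, 18) = 18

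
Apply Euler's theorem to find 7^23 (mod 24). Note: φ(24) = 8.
By Euler: 7^{8} ≡ 1 (mod 24) since gcd(7, 24) = 1. 23 = 2×8 + 7. So 7^{23} ≡ 7^{7} ≡ 7 (mod 24)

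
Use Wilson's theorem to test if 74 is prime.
(73)! mod 74 = 0. Since 0 ≢ -1 (mod 74), 74 is not prime.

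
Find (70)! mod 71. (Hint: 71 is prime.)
By Wilson's theorem, (70)! ≡ -1 ≡ 70 (mod 71)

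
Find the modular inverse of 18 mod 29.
18^(-1) ≡ 21 (mod 29). Verification: 18 × 21 = 378 ≡ 1 (mod 29)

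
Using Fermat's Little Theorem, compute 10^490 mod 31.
By Fermat: 10^{30} ≡ 1 (mod 31). 490 ≡ 10 (mod 30). So 10^{490} ≡ 10^{10} ≡ 5 (mod 31)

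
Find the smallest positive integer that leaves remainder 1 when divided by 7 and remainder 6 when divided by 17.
M = 7 × 17 = 119. M₁ = 17, y₁ ≡ 5 (mod 7). M₂ = 7, y₂ ≡ 5 (mod 17). n = 1×17×5 + 6×7×5 ≡ 57 (mod 119). The smallest positive such number is 57.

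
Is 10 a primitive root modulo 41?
No

To verify, check if 10^(40/q) ≢ 1 (mod 41) for each prime divisor q of 40
Divisors of 40 = 40: [1, 2, 4, 5, 8, 10, 20, 40]
  10^(40/2) = 10^20 ≡ 1 (mod 41)
  10^(40/5) = 10^8 ≡ 16 (mod 41)
Conclusion: 10 is not a primitive root modulo 41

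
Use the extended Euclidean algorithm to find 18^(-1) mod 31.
Extended GCD: 18(-12) + 31(7) = 1. So 18^(-1) ≡ 19 ≡ 19 (mod 31). Verify: 18 × 19 = 342 ≡ 1 (mod 31)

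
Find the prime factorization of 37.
37

Divide by primes starting from smallest:
37 ÷ 37 = 1

37 = 37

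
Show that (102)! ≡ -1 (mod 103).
(102)! mod 103 = 102. Since this equals -1 (mod 103), Wilson confirms 103 is prime.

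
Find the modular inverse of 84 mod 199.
84^(-1) ≡ 154 (mod 199). Verification: 84 × 154 = 12936 ≡ 1 (mod 199)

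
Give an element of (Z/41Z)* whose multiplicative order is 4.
9 has order 4 mod 41 since 9^{4} ≡ 1 (mod 41) and no smaller power works.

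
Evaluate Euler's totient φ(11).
10

Prime factorization: 11 = 11
Using the formula φ(n) = n × Π(1 - 1/p) for each prime factor p:
φ(11) = 11 × (1 - 1/11)
φ(11) = 10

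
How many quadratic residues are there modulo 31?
For prime 31, there are (p-1)/2 = (31-1)/2 = 15 quadratic residues (excluding 0).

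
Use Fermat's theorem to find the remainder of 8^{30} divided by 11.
1

By Fermat's Little Theorem, a^(p-1) ≡ 1 (mod p) for prime p and gcd(a, p) = 1
Here p = 11, so 8^10 ≡ 1 (mod 11)
We can reduce the exponent: 30 mod 10 = 0
So 8^30 ≡ 8^0 (mod 11)
Computing: 8^0 mod 11 = 1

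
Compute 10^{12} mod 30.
10

Using successive squaring:
Binary expansion of 12: 1100
Powers of 10 mod 30 (each is the square of the previous):
  10^1 ≡ 10 (mod 30)
  10^2 ≡ 10² = 100 ≡ 10 (mod 30)
  10^4 ≡ 10² = 100 ≡ 10 (mod 30)
  10^8 ≡ 10² = 100 ≡ 10 (mod 30)
12 = 8 + 4, so 10^12 = 10^8 × 10^4 ≡ 10 × 10 (mod 30)
Multiplying step by step:
  10 × 10 = 100 ≡ 10 (mod 30)
Result: 10^12 ≡ 10 (mod 30)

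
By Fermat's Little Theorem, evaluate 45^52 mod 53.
By Fermat's Little Theorem, 45^{52} ≡ 1 (mod 53) since 53 is prime and gcd(45, 53) = 1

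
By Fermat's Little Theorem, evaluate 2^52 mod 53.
By Fermat's Little Theorem, 2^{52} ≡ 1 (mod 53) since 53 is prime and gcd(2, 53) = 1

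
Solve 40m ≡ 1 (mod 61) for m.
40^(-1) ≡ 29 (mod 61). Verification: 40 × 29 = 1160 ≡ 1 (mod 61)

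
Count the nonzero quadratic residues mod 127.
For prime 127, there are (p-1)/2 = (127-1)/2 = 63 quadratic residues (excluding 0).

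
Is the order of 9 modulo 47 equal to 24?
No, the actual order is 23, not 24.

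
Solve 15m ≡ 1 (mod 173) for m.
15^(-1) ≡ 150 (mod 173). Verification: 15 × 150 = 2250 ≡ 1 (mod 173)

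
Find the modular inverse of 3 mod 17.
3^(-1) ≡ 6 (mod 17). Verification: 3 × 6 = 18 ≡ 1 (mod 17)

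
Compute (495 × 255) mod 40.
25

(495 × 255) = 126225
126225 mod 40 = 25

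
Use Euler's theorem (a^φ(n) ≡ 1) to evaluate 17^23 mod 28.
By Euler: 17^{12} ≡ 1 (mod 28) since gcd(17, 28) = 1. 23 = 1×12 + 11. So 17^{23} ≡ 17^{11} ≡ 5 (mod 28)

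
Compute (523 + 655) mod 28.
2

(523 + 655) = 1178
1178 mod 28 = 2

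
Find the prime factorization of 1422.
2 × 3^2 × 79

Divide by primes starting from smallest:
1422 ÷ 2 = 711
711 ÷ 3 = 237
237 ÷ 3 = 79
79 ÷ 79 = 1

1422 = 2 × 3^2 × 79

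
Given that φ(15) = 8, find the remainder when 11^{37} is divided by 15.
By Euler: 11^{8} ≡ 1 (mod 15) since gcd(11, 15) = 1. 37 = 4×8 + 5. So 11^{37} ≡ 11^{5} ≡ 11 (mod 15)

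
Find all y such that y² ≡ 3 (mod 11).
The square roots of 3 mod 11 are 5 and 6. Verify: 5² = 25 ≡ 3 (mod 11)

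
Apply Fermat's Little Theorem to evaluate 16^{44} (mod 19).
6

By Fermat's Little Theorem, a^(p-1) ≡ 1 (mod p) for prime p and gcd(a, p) = 1
Here p = 19, so 16^18 ≡ 1 (mod 19)
We can reduce the exponent: 44 mod 18 = 8
So 16^44 ≡ 16^8 (mod 19)
Computing: 16^8 mod 19 = 6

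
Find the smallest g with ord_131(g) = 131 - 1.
p - 1 = 130 has prime divisors 2, 5, 13. h is a primitive root mod 131 iff h^(130/q) ≢ 1 (mod 131) for each such q.
h = 2: 2^65 ≡ 130, 2^26 ≡ 53, 2^10 ≡ 107 (mod 131); none is 1, so 2 has order 130 and is a primitive root.
The smallest primitive root mod 131 is g = 2.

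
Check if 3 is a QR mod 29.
By Euler's criterion: 3^{14} ≡ 28 (mod 29). Since this equals -1 (≡ 28), 3 is not a QR.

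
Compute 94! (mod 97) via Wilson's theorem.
(96)! = (94)! × (95) × (96) ≡ -1 (mod 97). So (94)! ≡ -1 × [(96)(95)]^(-1) ≡ 48 (mod 97)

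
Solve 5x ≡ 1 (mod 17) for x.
5^(-1) ≡ 7 (mod 17). Verification: 5 × 7 = 35 ≡ 1 (mod 17)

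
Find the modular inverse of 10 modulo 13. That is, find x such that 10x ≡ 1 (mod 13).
4

Using Extended Euclidean Algorithm:
gcd(10, 13) = 1
Bezout coefficients: 10 × 4 + 13 × -3 = 1
So 10 × 4 ≡ 1 (mod 13)
The inverse is 4 mod 13 = 4
Verification: 10 × 4 = 40 = 3 × 13 + 1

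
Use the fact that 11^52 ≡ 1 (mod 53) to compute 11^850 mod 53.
By Fermat: 11^{52} ≡ 1 (mod 53). 850 ≡ 18 (mod 52). So 11^{850} ≡ 11^{18} ≡ 16 (mod 53)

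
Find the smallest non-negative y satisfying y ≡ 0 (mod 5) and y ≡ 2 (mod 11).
M = 5 × 11 = 55. M₁ = 11, y₁ ≡ 1 (mod 5). M₂ = 5, y₂ ≡ 9 (mod 11). y = 0×11×1 + 2×5×9 ≡ 35 (mod 55)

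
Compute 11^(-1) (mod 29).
8

Using Extended Euclidean Algorithm:
gcd(11, 29) = 1
Bezout coefficients: 11 × 8 + 29 × -3 = 1
So 11 × 8 ≡ 1 (mod 29)
The inverse is 8 mod 29 = 8
Verification: 11 × 8 = 88 = 3 × 29 + 1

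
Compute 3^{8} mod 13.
9

Using successive squaring:
Binary expansion of 8: 1000
Powers of 3 mod 13 (each is the square of the previous):
  3^1 ≡ 3 (mod 13)
  3^2 ≡ 3² = 9 ≡ 9 (mod 13)
  3^4 ≡ 9² = 81 ≡ 3 (mod 13)
  3^8 ≡ 3² = 9 ≡ 9 (mod 13)
8 is a power of 2, so 3^8 is the last square: ≡ 9 (mod 13)
Result: 3^8 ≡ 9 (mod 13)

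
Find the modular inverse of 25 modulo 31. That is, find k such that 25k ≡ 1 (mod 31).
5

Using Extended Euclidean Algorithm:
gcd(25, 31) = 1
Bezout coefficients: 25 × 5 + 31 × -4 = 1
So 25 × 5 ≡ 1 (mod 31)
The inverse is 5 mod 31 = 5
Verification: 25 × 5 = 125 = 4 × 31 + 1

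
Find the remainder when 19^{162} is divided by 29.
By Fermat: 19^{28} ≡ 1 (mod 29). 162 = 5×28 + 22. So 19^{162} ≡ 19^{22} ≡ 4 (mod 29)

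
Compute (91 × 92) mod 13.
0

(91 × 92) = 8372
8372 mod 13 = 0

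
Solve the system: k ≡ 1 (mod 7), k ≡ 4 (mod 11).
M = 7 × 11 = 77. M₁ = 11, y₁ ≡ 2 (mod 7). M₂ = 7, y₂ ≡ 8 (mod 11). k = 1×11×2 + 4×7×8 ≡ 15 (mod 77)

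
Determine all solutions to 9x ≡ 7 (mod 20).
3

Since gcd(9, 20) = 1 divides 7, a solution exists.
Multiply both sides by the inverse of 9 mod 20:
  9^(-1) mod 20 = 9
  x ≡ 9 × 7 ≡ 63 ≡ 3 (mod 20)
Verification: 9 × 3 = 27 = 1 × 20 + 7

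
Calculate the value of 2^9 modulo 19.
9 = 8 + 1 (binary 1001). Repeated squaring mod 19: 2^1 ≡ 2; 2^2 ≡ 2² = 4 ≡ 4; 2^4 ≡ 4² = 16 ≡ 16; 2^8 ≡ 16² = 256 ≡ 9. Multiply: 2^9 = 2^8 × 2^1 ≡ 9 × 2 (mod 19): 9 × 2 = 18 ≡ 18. So 2^9 ≡ 18 (mod 19).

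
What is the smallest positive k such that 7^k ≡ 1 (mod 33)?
Powers of 7 mod 33: 7^1≡7, 7^2≡16, 7^3≡13, 7^4≡25, 7^5≡10, 7^6≡4, 7^7≡28, 7^8≡31, 7^9≡19, 7^10≡1. Order = 10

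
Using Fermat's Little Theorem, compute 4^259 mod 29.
By Fermat: 4^{28} ≡ 1 (mod 29). 259 ≡ 7 (mod 28). So 4^{259} ≡ 4^{7} ≡ 28 (mod 29)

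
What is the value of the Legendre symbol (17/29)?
(17/29) = 17^{14} mod 29 = -1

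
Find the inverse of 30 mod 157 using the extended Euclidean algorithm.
Extended GCD: 30(-68) + 157(13) = 1. So 30^(-1) ≡ 89 ≡ 89 (mod 157). Verify: 30 × 89 = 2670 ≡ 1 (mod 157)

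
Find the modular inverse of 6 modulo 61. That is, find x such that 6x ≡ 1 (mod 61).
51

Using Extended Euclidean Algorithm:
gcd(6, 61) = 1
Bezout coefficients: 6 × -10 + 61 × 1 = 1
So 6 × -10 ≡ 1 (mod 61)
The inverse is -10 mod 61 = 51
Verification: 6 × 51 = 306 = 5 × 61 + 1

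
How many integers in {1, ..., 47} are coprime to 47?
46

Prime factorization: 47 = 47
Using the formula φ(n) = n × Π(1 - 1/p) for each prime factor p:
φ(47) = 47 × (1 - 1/47)
φ(47) = 46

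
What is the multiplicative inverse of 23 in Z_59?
23^(-1) ≡ 18 (mod 59). Verification: 23 × 18 = 414 ≡ 1 (mod 59)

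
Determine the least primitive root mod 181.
p - 1 = 180 has prime divisors 2, 3, 5. h is a primitive root mod 181 iff h^(180/q) ≢ 1 (mod 181) for each such q.
h = 2: 2^90 ≡ 180, 2^60 ≡ 48, 2^36 ≡ 59 (mod 181); none is 1, so 2 has order 180 and is a primitive root.
The smallest primitive root mod 181 is g = 2.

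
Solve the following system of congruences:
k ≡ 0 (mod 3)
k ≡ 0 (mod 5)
0

Using the Chinese Remainder Theorem:
M = product of moduli = 15
For equation 1: M_1 = 5, 5 ≡ 2 (mod 3), inverse of 5 mod 3 is 2 (check: 2 × 2 = 4 ≡ 1 (mod 3))
For equation 2: M_2 = 3, 3 ≡ 3 (mod 5), inverse of 3 mod 5 is 2 (check: 3 × 2 = 6 ≡ 1 (mod 5))
Combine: k ≡ Σ r_i×M_i×(M_i⁻¹ mod m_i) = 0×5×2 + 0×3×2 = 0 + 0 = 0
0 mod 15 = 0
k ≡ 0 (mod 15)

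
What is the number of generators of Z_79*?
Number of primitive roots mod 79 = φ(78) = 24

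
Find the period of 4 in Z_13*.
Powers of 4 mod 13: 4^1≡4, 4^2≡3, 4^3≡12, 4^4≡9, 4^5≡10, 4^6≡1. Order = 6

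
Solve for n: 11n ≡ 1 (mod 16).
3

Since gcd(11, 16) = 1 divides 1, a solution exists.
Multiply both sides by the inverse of 11 mod 16:
  11^(-1) mod 16 = 3
  x ≡ 3 × 1 ≡ 3 ≡ 3 (mod 16)
Verification: 11 × 3 = 33 = 2 × 16 + 1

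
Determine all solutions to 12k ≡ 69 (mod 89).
28

Since gcd(12, 89) = 1 divides 69, a solution exists.
Multiply both sides by the inverse of 12 mod 89:
  12^(-1) mod 89 = 52
  x ≡ 52 × 69 ≡ 3588 ≡ 28 (mod 89)
Verification: 12 × 28 = 336 = 3 × 89 + 69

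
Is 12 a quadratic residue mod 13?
By Euler's criterion: 12^{6} ≡ 1 (mod 13). Since this equals 1, 12 is a QR.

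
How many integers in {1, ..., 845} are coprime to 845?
624

Prime factorization: 845 = 5 × 13^2
Using the formula φ(n) = n × Π(1 - 1/p) for each prime factor p:
φ(845) = 845 × (1 - 1/5) × (1 - 1/13)
φ(845) = 624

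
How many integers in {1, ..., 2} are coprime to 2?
1

Prime factorization: 2 = 2
Using the formula φ(n) = n × Π(1 - 1/p) for each prime factor p:
φ(2) = 2 × (1 - 1/2)
φ(2) = 1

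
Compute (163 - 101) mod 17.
11

(163 - 101) = 62
62 mod 17 = 11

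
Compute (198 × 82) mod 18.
0

(198 × 82) = 16236
16236 mod 18 = 0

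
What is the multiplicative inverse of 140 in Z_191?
140^(-1) ≡ 176 (mod 191). Verification: 140 × 176 = 24640 ≡ 1 (mod 191)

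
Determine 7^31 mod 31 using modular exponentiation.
Using Fermat: 7^{30} ≡ 1 (mod 31). 31 ≡ 1 (mod 30). So 7^{31} ≡ 7^{1} ≡ 7 (mod 31)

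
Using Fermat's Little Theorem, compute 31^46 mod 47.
By Fermat's Little Theorem, 31^{46} ≡ 1 (mod 47) since 47 is prime and gcd(31, 47) = 1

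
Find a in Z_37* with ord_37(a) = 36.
2 has order 36 mod 37 since 2^{36} ≡ 1 (mod 37) and no smaller power works.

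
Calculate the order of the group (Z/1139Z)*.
1056

Prime factorization: 1139 = 17 × 67
Using the formula φ(n) = n × Π(1 - 1/p) for each prime factor p:
φ(1139) = 1139 × (1 - 1/17) × (1 - 1/67)
φ(1139) = 1056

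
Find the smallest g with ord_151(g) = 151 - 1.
p - 1 = 150 has prime divisors 2, 3, 5. h is a primitive root mod 151 iff h^(150/q) ≢ 1 (mod 151) for each such q.
h = 2: 2^75 ≡ 1, 2^50 ≡ 32, 2^30 ≡ 1 (mod 151); 2^75 ≡ 1, so not a primitive root.
h = 3: 3^75 ≡ 150, 3^50 ≡ 1, 3^30 ≡ 59 (mod 151); 3^50 ≡ 1, so not a primitive root.
h = 4: 4^75 ≡ 1, 4^50 ≡ 118, 4^30 ≡ 1 (mod 151); 4^75 ≡ 1, so not a primitive root.
h = 5: 5^75 ≡ 1, 5^50 ≡ 32, 5^30 ≡ 8 (mod 151); 5^75 ≡ 1, so not a primitive root.
h = 6: 6^75 ≡ 150, 6^50 ≡ 32, 6^30 ≡ 59 (mod 151); none is 1, so 6 has order 150 and is a primitive root.
The smallest primitive root mod 151 is g = 6.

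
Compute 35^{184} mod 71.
19

Using successive squaring:
Binary expansion of 184: 10111000
Powers of 35 mod 71 (each is the square of the previous):
  35^1 ≡ 35 (mod 71)
  35^2 ≡ 35² = 1225 ≡ 18 (mod 71)
  35^4 ≡ 18² = 324 ≡ 40 (mod 71)
  35^8 ≡ 40² = 1600 ≡ 38 (mod 71)
  35^16 ≡ 38² = 1444 ≡ 24 (mod 71)
  35^32 ≡ 24² = 576 ≡ 8 (mod 71)
  35^64 ≡ 8² = 64 ≡ 64 (mod 71)
  35^128 ≡ 64² = 4096 ≡ 49 (mod 71)
184 = 128 + 32 + 16 + 8, so 35^184 = 35^128 × 35^32 × 35^16 × 35^8 ≡ 49 × 8 × 24 × 38 (mod 71)
Multiplying step by step:
  49 × 8 = 392 ≡ 37 (mod 71)
  37 × 24 = 888 ≡ 36 (mod 71)
  36 × 38 = 1368 ≡ 19 (mod 71)
Result: 35^184 ≡ 19 (mod 71)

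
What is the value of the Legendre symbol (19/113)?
(19/113) = 19^{56} mod 113 = -1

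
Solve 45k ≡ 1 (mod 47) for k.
45^(-1) ≡ 23 (mod 47). Verification: 45 × 23 = 1035 ≡ 1 (mod 47)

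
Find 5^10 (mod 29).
10 = 8 + 2 (binary 1010). Repeated squaring mod 29: 5^1 ≡ 5; 5^2 ≡ 5² = 25 ≡ 25; 5^4 ≡ 25² = 625 ≡ 16; 5^8 ≡ 16² = 256 ≡ 24. Multiply: 5^10 = 5^8 × 5^2 ≡ 24 × 25 (mod 29): 24 × 25 = 600 ≡ 20. So 5^10 ≡ 20 (mod 29).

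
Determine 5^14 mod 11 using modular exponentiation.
Using Fermat: 5^{10} ≡ 1 (mod 11). 14 ≡ 4 (mod 10). So 5^{14} ≡ 5^{4} ≡ 9 (mod 11)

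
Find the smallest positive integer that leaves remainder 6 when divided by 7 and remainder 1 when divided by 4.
M = 7 × 4 = 28. M₁ = 4, y₁ ≡ 2 (mod 7). M₂ = 7, y₂ ≡ 3 (mod 4). m = 6×4×2 + 1×7×3 ≡ 13 (mod 28). The smallest positive such number is 13.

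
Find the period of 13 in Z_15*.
Powers of 13 mod 15: 13^1≡13, 13^2≡4, 13^3≡7, 13^4≡1. Order = 4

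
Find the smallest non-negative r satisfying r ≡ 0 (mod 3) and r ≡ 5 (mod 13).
M = 3 × 13 = 39. M₁ = 13, y₁ ≡ 1 (mod 3). M₂ = 3, y₂ ≡ 9 (mod 13). r = 0×13×1 + 5×3×9 ≡ 18 (mod 39)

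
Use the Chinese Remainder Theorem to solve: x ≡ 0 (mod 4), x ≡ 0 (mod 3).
M = 4 × 3 = 12. M₁ = 3, y₁ ≡ 3 (mod 4). M₂ = 4, y₂ ≡ 1 (mod 3). x = 0×3×3 + 0×4×1 ≡ 0 (mod 12)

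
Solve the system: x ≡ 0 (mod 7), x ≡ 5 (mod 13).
M = 7 × 13 = 91. M₁ = 13, y₁ ≡ 6 (mod 7). M₂ = 7, y₂ ≡ 2 (mod 13). x = 0×13×6 + 5×7×2 ≡ 70 (mod 91)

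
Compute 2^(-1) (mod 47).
2^(-1) ≡ 24 (mod 47). Verification: 2 × 24 = 48 ≡ 1 (mod 47)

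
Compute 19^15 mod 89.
Using repeated squaring. 15 = 8 + 4 + 2 + 1 (binary 1111). Repeated squaring mod 89: 19^1 ≡ 19; 19^2 ≡ 19² = 361 ≡ 5; 19^4 ≡ 5² = 25 ≡ 25; 19^8 ≡ 25² = 625 ≡ 2. Multiply: 19^15 = 19^8 × 19^4 × 19^2 × 19^1 ≡ 2 × 25 × 5 × 19 (mod 89): 2 × 25 = 50 ≡ 50; 50 × 5 = 250 ≡ 72; 72 × 19 = 1368 ≡ 33. So 19^15 ≡ 33 (mod 89).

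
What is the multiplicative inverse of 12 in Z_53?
31

Using Extended Euclidean Algorithm:
gcd(12, 53) = 1
Bezout coefficients: 12 × -22 + 53 × 5 = 1
So 12 × -22 ≡ 1 (mod 53)
The inverse is -22 mod 53 = 31
Verification: 12 × 31 = 372 = 7 × 53 + 1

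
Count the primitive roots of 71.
24

The number of primitive roots modulo p is φ(p-1) = φ(70)
φ(70) = 24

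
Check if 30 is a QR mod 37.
By Euler's criterion: 30^{18} ≡ 1 (mod 37). Since this equals 1, 30 is a QR.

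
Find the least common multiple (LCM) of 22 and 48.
528

First find GCD(22, 48) using the Euclidean algorithm:
22 = 0 × 48 + 22
48 = 2 × 22 + 4
22 = 5 × 4 + 2
4 = 2 × 2 + 0
GCD(22, 48) = 2

LCM formula: LCM(a, b) = (a × b) / GCD(a, b)
LCM(22, 48) = (22 × 48) / 2
LCM(22, 48) = 1056 / 2
LCM(22, 48) = 528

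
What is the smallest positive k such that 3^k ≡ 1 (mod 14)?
Powers of 3 mod 14: 3^1≡3, 3^2≡9, 3^3≡13, 3^4≡11, 3^5≡5, 3^6≡1. Order = 6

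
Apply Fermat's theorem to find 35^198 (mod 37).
By Fermat: 35^{36} ≡ 1 (mod 37). 198 = 5×36 + 18. So 35^{198} ≡ 35^{18} ≡ 36 (mod 37)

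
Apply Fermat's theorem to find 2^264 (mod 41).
By Fermat: 2^{40} ≡ 1 (mod 41). 264 = 6×40 + 24. So 2^{264} ≡ 2^{24} ≡ 16 (mod 41)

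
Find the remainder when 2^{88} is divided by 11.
By Fermat: 2^{10} ≡ 1 (mod 11). 88 = 8×10 + 8. So 2^{88} ≡ 2^{8} ≡ 3 (mod 11)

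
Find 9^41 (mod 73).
Using repeated squaring. 41 = 32 + 8 + 1 (binary 101001). Repeated squaring mod 73: 9^1 ≡ 9; 9^2 ≡ 9² = 81 ≡ 8; 9^4 ≡ 8² = 64 ≡ 64; 9^8 ≡ 64² = 4096 ≡ 8; 9^16 ≡ 8² = 64 ≡ 64; 9^32 ≡ 64² = 4096 ≡ 8. Multiply: 9^41 = 9^32 × 9^8 × 9^1 ≡ 8 × 8 × 9 (mod 73): 8 × 8 = 64 ≡ 64; 64 × 9 = 576 ≡ 65. So 9^41 ≡ 65 (mod 73).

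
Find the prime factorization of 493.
17 × 29

Divide by primes starting from smallest:
493 ÷ 17 = 29
29 ÷ 29 = 1

493 = 17 × 29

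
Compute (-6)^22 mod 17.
Using Fermat: (-6)^{16} ≡ 1 (mod 17). 22 ≡ 6 (mod 16). So (-6)^{22} ≡ (-6)^{6} ≡ 8 (mod 17)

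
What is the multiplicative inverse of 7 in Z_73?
21

Using Extended Euclidean Algorithm:
gcd(7, 73) = 1
Bezout coefficients: 7 × 21 + 73 × -2 = 1
So 7 × 21 ≡ 1 (mod 73)
The inverse is 21 mod 73 = 21
Verification: 7 × 21 = 147 = 2 × 73 + 1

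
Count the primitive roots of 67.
20

The number of primitive roots modulo p is φ(p-1) = φ(66)
φ(66) = 20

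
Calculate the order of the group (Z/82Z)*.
40

Prime factorization: 82 = 2 × 41
Using the formula φ(n) = n × Π(1 - 1/p) for each prime factor p:
φ(82) = 82 × (1 - 1/2) × (1 - 1/41)
φ(82) = 40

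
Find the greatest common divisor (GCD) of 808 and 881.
1

Using the Euclidean algorithm:
808 = 0 × 881 + 808
881 = 1 × 808 + 73
808 = 11 × 73 + 5
73 = 14 × 5 + 3
5 = 1 × 3 + 2
3 = 1 × 2 + 1
2 = 2 × 1 + 0

GCD(808, 881) = 1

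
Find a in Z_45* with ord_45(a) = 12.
32 has order 12 mod 45 since 32^{12} ≡ 1 (mod 45) and no smaller power works.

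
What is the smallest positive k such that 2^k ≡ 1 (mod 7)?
Powers of 2 mod 7: 2^1≡2, 2^2≡4, 2^3≡1. Order = 3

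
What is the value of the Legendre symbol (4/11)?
(4/11) = 4^{5} mod 11 = 1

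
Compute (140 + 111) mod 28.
27

(140 + 111) = 251
251 mod 28 = 27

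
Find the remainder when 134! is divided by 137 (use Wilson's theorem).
(136)! = (134)! × (135) × (136) ≡ -1 (mod 137). So (134)! ≡ -1 × [(136)(135)]^(-1) ≡ 68 (mod 137)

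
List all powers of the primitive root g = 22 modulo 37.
g^1, g^2, ..., g^{36} mod 37: {22, 3, 29, 9, 13, 27, 2, 7, 6, 21, 18, 26, 17, 4, 14, 12, 5, 36, 15, 34, 8, 28, 24, 10, 35, 30, 31, 16, 19, 11, 20, 33, 23, 25, 32, 1}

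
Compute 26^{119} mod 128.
0

Using successive squaring:
Binary expansion of 119: 1110111
Powers of 26 mod 128 (each is the square of the previous):
  26^1 ≡ 26 (mod 128)
  26^2 ≡ 26² = 676 ≡ 36 (mod 128)
  26^4 ≡ 36² = 1296 ≡ 16 (mod 128)
  26^8 ≡ 16² = 256 ≡ 0 (mod 128)
  26^16 ≡ 0² = 0 ≡ 0 (mod 128)
  26^32 ≡ 0² = 0 ≡ 0 (mod 128)
  26^64 ≡ 0² = 0 ≡ 0 (mod 128)
119 = 64 + 32 + 16 + 4 + 2 + 1, so 26^119 = 26^64 × 26^32 × 26^16 × 26^4 × 26^2 × 26^1 ≡ 0 × 0 × 0 × 16 × 36 × 26 (mod 128)
Multiplying step by step:
  0 × 0 = 0 ≡ 0 (mod 128)
  0 × 0 = 0 ≡ 0 (mod 128)
  0 × 16 = 0 ≡ 0 (mod 128)
  0 × 36 = 0 ≡ 0 (mod 128)
  0 × 26 = 0 ≡ 0 (mod 128)
Result: 26^119 ≡ 0 (mod 128)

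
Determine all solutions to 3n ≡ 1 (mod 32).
11

Since gcd(3, 32) = 1 divides 1, a solution exists.
Multiply both sides by the inverse of 3 mod 32:
  3^(-1) mod 32 = 11
  x ≡ 11 × 1 ≡ 11 ≡ 11 (mod 32)
Verification: 3 × 11 = 33 = 1 × 32 + 1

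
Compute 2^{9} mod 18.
8

Using successive squaring:
Binary expansion of 9: 1001
Powers of 2 mod 18 (each is the square of the previous):
  2^1 ≡ 2 (mod 18)
  2^2 ≡ 2² = 4 ≡ 4 (mod 18)
  2^4 ≡ 4² = 16 ≡ 16 (mod 18)
  2^8 ≡ 16² = 256 ≡ 4 (mod 18)
9 = 8 + 1, so 2^9 = 2^8 × 2^1 ≡ 4 × 2 (mod 18)
Multiplying step by step:
  4 × 2 = 8 ≡ 8 (mod 18)
Result: 2^9 ≡ 8 (mod 18)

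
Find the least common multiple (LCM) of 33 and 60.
660

First find GCD(33, 60) using the Euclidean algorithm:
33 = 0 × 60 + 33
60 = 1 × 33 + 27
33 = 1 × 27 + 6
27 = 4 × 6 + 3
6 = 2 × 3 + 0
GCD(33, 60) = 3

LCM formula: LCM(a, b) = (a × b) / GCD(a, b)
LCM(33, 60) = (33 × 60) / 3
LCM(33, 60) = 1980 / 3
LCM(33, 60) = 660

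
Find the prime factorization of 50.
2 × 5^2

Divide by primes starting from smallest:
50 ÷ 2 = 25
25 ÷ 5 = 5
5 ÷ 5 = 1

50 = 2 × 5^2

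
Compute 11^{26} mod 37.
10

Using successive squaring:
Binary expansion of 26: 11010
Powers of 11 mod 37 (each is the square of the previous):
  11^1 ≡ 11 (mod 37)
  11^2 ≡ 11² = 121 ≡ 10 (mod 37)
  11^4 ≡ 10² = 100 ≡ 26 (mod 37)
  11^8 ≡ 26² = 676 ≡ 10 (mod 37)
  11^16 ≡ 10² = 100 ≡ 26 (mod 37)
26 = 16 + 8 + 2, so 11^26 = 11^16 × 11^8 × 11^2 ≡ 26 × 10 × 10 (mod 37)
Multiplying step by step:
  26 × 10 = 260 ≡ 1 (mod 37)
  1 × 10 = 10 ≡ 10 (mod 37)
Result: 11^26 ≡ 10 (mod 37)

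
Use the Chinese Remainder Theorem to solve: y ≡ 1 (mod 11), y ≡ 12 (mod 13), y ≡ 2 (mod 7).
870

Using the Chinese Remainder Theorem:
M = product of moduli = 1001
For equation 1: M_1 = 91, 91 ≡ 3 (mod 11), inverse of 91 mod 11 is 4 (check: 3 × 4 = 12 ≡ 1 (mod 11))
For equation 2: M_2 = 77, 77 ≡ 12 (mod 13), inverse of 77 mod 13 is 12 (check: 12 × 12 = 144 ≡ 1 (mod 13))
For equation 3: M_3 = 143, 143 ≡ 3 (mod 7), inverse of 143 mod 7 is 5 (check: 3 × 5 = 15 ≡ 1 (mod 7))
Combine: y ≡ Σ r_i×M_i×(M_i⁻¹ mod m_i) = 1×91×4 + 12×77×12 + 2×143×5 = 364 + 11088 + 1430 = 12882
12882 mod 1001 = 870
y ≡ 870 (mod 1001)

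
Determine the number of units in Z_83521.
78608

Prime factorization: 83521 = 17^4
Using the formula φ(n) = n × Π(1 - 1/p) for each prime factor p:
φ(83521) = 83521 × (1 - 1/17)
φ(83521) = 78608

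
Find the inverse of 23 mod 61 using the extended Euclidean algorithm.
Extended GCD: 23(8) + 61(-3) = 1. So 23^(-1) ≡ 8 ≡ 8 (mod 61). Verify: 23 × 8 = 184 ≡ 1 (mod 61)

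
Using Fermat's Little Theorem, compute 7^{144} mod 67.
9

By Fermat's Little Theorem, a^(p-1) ≡ 1 (mod p) for prime p and gcd(a, p) = 1
Here p = 67, so 7^66 ≡ 1 (mod 67)
We can reduce the exponent: 144 mod 66 = 12
So 7^144 ≡ 7^12 (mod 67)
Computing: 7^12 mod 67 = 9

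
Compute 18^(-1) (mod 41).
18^(-1) ≡ 16 (mod 41). Verification: 18 × 16 = 288 ≡ 1 (mod 41)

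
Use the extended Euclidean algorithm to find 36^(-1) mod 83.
Extended GCD: 36(30) + 83(-13) = 1. So 36^(-1) ≡ 30 ≡ 30 (mod 83). Verify: 36 × 30 = 1080 ≡ 1 (mod 83)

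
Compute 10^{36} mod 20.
0

Using successive squaring:
Binary expansion of 36: 100100
Powers of 10 mod 20 (each is the square of the previous):
  10^1 ≡ 10 (mod 20)
  10^2 ≡ 10² = 100 ≡ 0 (mod 20)
  10^4 ≡ 0² = 0 ≡ 0 (mod 20)
  10^8 ≡ 0² = 0 ≡ 0 (mod 20)
  10^16 ≡ 0² = 0 ≡ 0 (mod 20)
  10^32 ≡ 0² = 0 ≡ 0 (mod 20)
36 = 32 + 4, so 10^36 = 10^32 × 10^4 ≡ 0 × 0 (mod 20)
Multiplying step by step:
  0 × 0 = 0 ≡ 0 (mod 20)
Result: 10^36 ≡ 0 (mod 20)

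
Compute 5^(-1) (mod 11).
5^(-1) ≡ 9 (mod 11). Verification: 5 × 9 = 45 ≡ 1 (mod 11)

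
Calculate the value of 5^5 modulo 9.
5 = 4 + 1 (binary 101). Repeated squaring mod 9: 5^1 ≡ 5; 5^2 ≡ 5² = 25 ≡ 7; 5^4 ≡ 7² = 49 ≡ 4. Multiply: 5^5 = 5^4 × 5^1 ≡ 4 × 5 (mod 9): 4 × 5 = 20 ≡ 2. So 5^5 ≡ 2 (mod 9).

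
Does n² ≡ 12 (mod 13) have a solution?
By Euler's criterion: 12^{6} ≡ 1 (mod 13). Since this equals 1, 12 is a QR.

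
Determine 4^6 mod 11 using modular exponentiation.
6 = 4 + 2 (binary 110). Repeated squaring mod 11: 4^1 ≡ 4; 4^2 ≡ 4² = 16 ≡ 5; 4^4 ≡ 5² = 25 ≡ 3. Multiply: 4^6 = 4^4 × 4^2 ≡ 3 × 5 (mod 11): 3 × 5 = 15 ≡ 4. So 4^6 ≡ 4 (mod 11).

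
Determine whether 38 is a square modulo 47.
By Euler's criterion: 38^{23} ≡ 46 (mod 47). Since this equals -1 (≡ 46), 38 is not a QR.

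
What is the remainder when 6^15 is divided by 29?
Using repeated squaring. 15 = 8 + 4 + 2 + 1 (binary 1111). Repeated squaring mod 29: 6^1 ≡ 6; 6^2 ≡ 6² = 36 ≡ 7; 6^4 ≡ 7² = 49 ≡ 20; 6^8 ≡ 20² = 400 ≡ 23. Multiply: 6^15 = 6^8 × 6^4 × 6^2 × 6^1 ≡ 23 × 20 × 7 × 6 (mod 29): 23 × 20 = 460 ≡ 25; 25 × 7 = 175 ≡ 1; 1 × 6 = 6 ≡ 6. So 6^15 ≡ 6 (mod 29).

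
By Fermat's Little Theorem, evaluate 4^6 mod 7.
By Fermat's Little Theorem, 4^{6} ≡ 1 (mod 7) since 7 is prime and gcd(4, 7) = 1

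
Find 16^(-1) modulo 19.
6

Using Extended Euclidean Algorithm:
gcd(16, 19) = 1
Bezout coefficients: 16 × 6 + 19 × -5 = 1
So 16 × 6 ≡ 1 (mod 19)
The inverse is 6 mod 19 = 6
Verification: 16 × 6 = 96 = 5 × 19 + 1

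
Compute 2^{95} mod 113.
14

Using successive squaring:
Binary expansion of 95: 1011111
Powers of 2 mod 113 (each is the square of the previous):
  2^1 ≡ 2 (mod 113)
  2^2 ≡ 2² = 4 ≡ 4 (mod 113)
  2^4 ≡ 4² = 16 ≡ 16 (mod 113)
  2^8 ≡ 16² = 256 ≡ 30 (mod 113)
  2^16 ≡ 30² = 900 ≡ 109 (mod 113)
  2^32 ≡ 109² = 11881 ≡ 16 (mod 113)
  2^64 ≡ 16² = 256 ≡ 30 (mod 113)
95 = 64 + 16 + 8 + 4 + 2 + 1, so 2^95 = 2^64 × 2^16 × 2^8 × 2^4 × 2^2 × 2^1 ≡ 30 × 109 × 30 × 16 × 4 × 2 (mod 113)
Multiplying step by step:
  30 × 109 = 3270 ≡ 106 (mod 113)
  106 × 30 = 3180 ≡ 16 (mod 113)
  16 × 16 = 256 ≡ 30 (mod 113)
  30 × 4 = 120 ≡ 7 (mod 113)
  7 × 2 = 14 ≡ 14 (mod 113)
Result: 2^95 ≡ 14 (mod 113)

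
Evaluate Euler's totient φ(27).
18

Prime factorization: 27 = 3^3
Using the formula φ(n) = n × Π(1 - 1/p) for each prime factor p:
φ(27) = 27 × (1 - 1/3)
φ(27) = 18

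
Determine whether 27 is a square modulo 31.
By Euler's criterion: 27^{15} ≡ 30 (mod 31). Since this equals -1 (≡ 30), 27 is not a QR.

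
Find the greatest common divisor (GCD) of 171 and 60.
3

Using the Euclidean algorithm:
171 = 2 × 60 + 51
60 = 1 × 51 + 9
51 = 5 × 9 + 6
9 = 1 × 6 + 3
6 = 2 × 3 + 0

GCD(171, 60) = 3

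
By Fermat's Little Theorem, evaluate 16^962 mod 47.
By Fermat: 16^{46} ≡ 1 (mod 47). 962 ≡ 42 (mod 46). So 16^{962} ≡ 16^{42} ≡ 34 (mod 47)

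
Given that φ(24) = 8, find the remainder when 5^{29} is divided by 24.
By Euler: 5^{8} ≡ 1 (mod 24) since gcd(5, 24) = 1. 29 = 3×8 + 5. So 5^{29} ≡ 5^{5} ≡ 5 (mod 24)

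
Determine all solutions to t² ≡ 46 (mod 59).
The square roots of 46 mod 59 are 20 and 39. Verify: 20² = 400 ≡ 46 (mod 59)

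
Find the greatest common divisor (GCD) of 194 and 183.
1

Using the Euclidean algorithm:
194 = 1 × 183 + 11
183 = 16 × 11 + 7
11 = 1 × 7 + 4
7 = 1 × 4 + 3
4 = 1 × 3 + 1
3 = 3 × 1 + 0

GCD(194, 183) = 1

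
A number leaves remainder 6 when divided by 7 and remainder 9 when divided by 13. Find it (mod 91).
M = 7 × 13 = 91. M₁ = 13, y₁ ≡ 6 (mod 7). M₂ = 7, y₂ ≡ 2 (mod 13). r = 6×13×6 + 9×7×2 ≡ 48 (mod 91)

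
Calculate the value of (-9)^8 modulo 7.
(-9) ≡ 5 (mod 7). 8 = 8 (binary 1000). Repeated squaring mod 7: 5^1 ≡ 5; 5^2 ≡ 5² = 25 ≡ 4; 5^4 ≡ 4² = 16 ≡ 2; 5^8 ≡ 2² = 4 ≡ 4. So (-9)^8 ≡ 4 (mod 7).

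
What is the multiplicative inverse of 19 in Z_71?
19^(-1) ≡ 15 (mod 71). Verification: 19 × 15 = 285 ≡ 1 (mod 71)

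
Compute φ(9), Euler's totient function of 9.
6

Prime factorization: 9 = 3^2
Using the formula φ(n) = n × Π(1 - 1/p) for each prime factor p:
φ(9) = 9 × (1 - 1/3)
φ(9) = 6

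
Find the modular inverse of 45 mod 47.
45^(-1) ≡ 23 (mod 47). Verification: 45 × 23 = 1035 ≡ 1 (mod 47)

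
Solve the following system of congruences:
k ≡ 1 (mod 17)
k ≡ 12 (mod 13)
103

Using the Chinese Remainder Theorem:
M = product of moduli = 221
For equation 1: M_1 = 13, 13 ≡ 13 (mod 17), inverse of 13 mod 17 is 4 (check: 13 × 4 = 52 ≡ 1 (mod 17))
For equation 2: M_2 = 17, 17 ≡ 4 (mod 13), inverse of 17 mod 13 is 10 (check: 4 × 10 = 40 ≡ 1 (mod 13))
Combine: k ≡ Σ r_i×M_i×(M_i⁻¹ mod m_i) = 1×13×4 + 12×17×10 = 52 + 2040 = 2092
2092 mod 221 = 103
k ≡ 103 (mod 221)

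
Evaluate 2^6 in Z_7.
6 = 4 + 2 (binary 110). Repeated squaring mod 7: 2^1 ≡ 2; 2^2 ≡ 2² = 4 ≡ 4; 2^4 ≡ 4² = 16 ≡ 2. Multiply: 2^6 = 2^4 × 2^2 ≡ 2 × 4 (mod 7): 2 × 4 = 8 ≡ 1. So 2^6 ≡ 1 (mod 7).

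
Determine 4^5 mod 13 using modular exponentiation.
5 = 4 + 1 (binary 101). Repeated squaring mod 13: 4^1 ≡ 4; 4^2 ≡ 4² = 16 ≡ 3; 4^4 ≡ 3² = 9 ≡ 9. Multiply: 4^5 = 4^4 × 4^1 ≡ 9 × 4 (mod 13): 9 × 4 = 36 ≡ 10. So 4^5 ≡ 10 (mod 13).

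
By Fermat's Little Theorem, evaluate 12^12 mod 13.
By Fermat's Little Theorem, 12^{12} ≡ 1 (mod 13) since 13 is prime and gcd(12, 13) = 1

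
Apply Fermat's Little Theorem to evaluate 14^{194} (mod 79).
62

By Fermat's Little Theorem, a^(p-1) ≡ 1 (mod p) for prime p and gcd(a, p) = 1
Here p = 79, so 14^78 ≡ 1 (mod 79)
We can reduce the exponent: 194 mod 78 = 38
So 14^194 ≡ 14^38 (mod 79)
Computing: 14^38 mod 79 = 62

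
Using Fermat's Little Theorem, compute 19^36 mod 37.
By Fermat's Little Theorem, 19^{36} ≡ 1 (mod 37) since 37 is prime and gcd(19, 37) = 1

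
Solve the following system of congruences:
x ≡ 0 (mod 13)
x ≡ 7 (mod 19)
26

Using the Chinese Remainder Theorem:
M = product of moduli = 247
For equation 1: M_1 = 19, 19 ≡ 6 (mod 13), inverse of 19 mod 13 is 11 (check: 6 × 11 = 66 ≡ 1 (mod 13))
For equation 2: M_2 = 13, 13 ≡ 13 (mod 19), inverse of 13 mod 19 is 3 (check: 13 × 3 = 39 ≡ 1 (mod 19))
Combine: x ≡ Σ r_i×M_i×(M_i⁻¹ mod m_i) = 0×19×11 + 7×13×3 = 0 + 273 = 273
273 mod 247 = 26
x ≡ 26 (mod 247)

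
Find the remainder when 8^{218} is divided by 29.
By Fermat: 8^{28} ≡ 1 (mod 29). 218 = 7×28 + 22. So 8^{218} ≡ 8^{22} ≡ 9 (mod 29)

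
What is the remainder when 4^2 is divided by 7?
2 = 2 (binary 10). Repeated squaring mod 7: 4^1 ≡ 4; 4^2 ≡ 4² = 16 ≡ 2. So 4^2 ≡ 2 (mod 7).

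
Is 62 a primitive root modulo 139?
p - 1 = 138 has prime divisors 2, 3, 23. Check 62^(138/q) mod 139 for each: 62^(138/2) = 62^69 ≡ 138, 62^(138/3) = 62^46 ≡ 1, 62^(138/23) = 62^6 ≡ 52 (mod 139). Since 62^46 ≡ 1 (mod 139), the order of 62 divides 46 (in fact the order is 46) ≠ 138, so it is not a primitive root.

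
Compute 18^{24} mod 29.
7

Using successive squaring:
Binary expansion of 24: 11000
Powers of 18 mod 29 (each is the square of the previous):
  18^1 ≡ 18 (mod 29)
  18^2 ≡ 18² = 324 ≡ 5 (mod 29)
  18^4 ≡ 5² = 25 ≡ 25 (mod 29)
  18^8 ≡ 25² = 625 ≡ 16 (mod 29)
  18^16 ≡ 16² = 256 ≡ 24 (mod 29)
24 = 16 + 8, so 18^24 = 18^16 × 18^8 ≡ 24 × 16 (mod 29)
Multiplying step by step:
  24 × 16 = 384 ≡ 7 (mod 29)
Result: 18^24 ≡ 7 (mod 29)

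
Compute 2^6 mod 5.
6 = 4 + 2 (binary 110). Repeated squaring mod 5: 2^1 ≡ 2; 2^2 ≡ 2² = 4 ≡ 4; 2^4 ≡ 4² = 16 ≡ 1. Multiply: 2^6 = 2^4 × 2^2 ≡ 1 × 4 (mod 5): 1 × 4 = 4 ≡ 4. So 2^6 ≡ 4 (mod 5).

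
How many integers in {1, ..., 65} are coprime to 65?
48

Prime factorization: 65 = 5 × 13
Using the formula φ(n) = n × Π(1 - 1/p) for each prime factor p:
φ(65) = 65 × (1 - 1/5) × (1 - 1/13)
φ(65) = 48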